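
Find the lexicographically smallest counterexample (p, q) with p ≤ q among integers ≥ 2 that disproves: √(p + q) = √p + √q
(p, q) = (2, 2)

Substituting (2, 2) into the claim:
LHS = √(2 + 2) = 2
RHS = √2 + √2 = 2·√(2) ≈ 2.828

Since LHS ≠ RHS, this pair disproves the claim, and no lexicographically smaller pair (p ≤ q, integers ≥ 2) does.

For instance (5, 6) is also a counterexample (LHS = √(11) ≈ 3.317, RHS = √(5) + √(6) ≈ 4.686), but it's lexicographically larger.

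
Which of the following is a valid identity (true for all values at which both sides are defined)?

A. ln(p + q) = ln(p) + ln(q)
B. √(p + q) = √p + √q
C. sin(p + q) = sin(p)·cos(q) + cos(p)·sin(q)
A: fails at (2, 4) — LHS = ln(6) ≈ 1.792, RHS = ln(2) + ln(4) ≈ 2.079.
B: fails at (5, 5) — LHS = √(10) ≈ 3.162, RHS = 2·√(5) ≈ 4.472.
C: holds — e.g. at (2, 4), both sides equal sin(6) ≈ -0.2794.

Answer: C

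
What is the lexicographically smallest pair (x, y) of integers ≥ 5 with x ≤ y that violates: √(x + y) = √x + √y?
Substituting (5, 5) into the claim:
LHS = √(5 + 5) = √(10) ≈ 3.162
RHS = √5 + √5 = 2·√(5) ≈ 4.472

Since LHS ≠ RHS, this pair disproves the claim, and no lexicographically smaller pair (x ≤ y, integers ≥ 5) does.

For instance (8, 8) is also a counterexample (LHS = 4, RHS = 4·√(2) ≈ 5.657), but it's lexicographically larger.

Answer: (x, y) = (5, 5)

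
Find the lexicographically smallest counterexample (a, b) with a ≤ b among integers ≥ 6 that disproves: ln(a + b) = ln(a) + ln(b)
Substituting (6, 6) into the claim:
LHS = ln(6 + 6) = ln(12) ≈ 2.485
RHS = ln(6) + ln(6) = 2·ln(6) ≈ 3.584

Since LHS ≠ RHS, this pair disproves the claim, and no lexicographically smaller pair (a ≤ b, integers ≥ 6) does.

For instance (7, 11) is also a counterexample (LHS = ln(18) ≈ 2.89, RHS = ln(7) + ln(11) ≈ 4.344), but it's lexicographically larger.

Answer: (a, b) = (6, 6)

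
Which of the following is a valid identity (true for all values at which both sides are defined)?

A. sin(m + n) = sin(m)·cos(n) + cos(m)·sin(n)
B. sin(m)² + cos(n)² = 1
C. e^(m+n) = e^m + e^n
A: holds — e.g. at (4, 4), both sides equal sin(8) ≈ 0.9894.
B: fails at (1, 3) — LHS = sin(1)² + cos(3)² ≈ 1.688, RHS = 1.
C: fails at (2, 7) — LHS = e^9 ≈ 8103, RHS = e^2 + e^7 ≈ 1104.

Answer: A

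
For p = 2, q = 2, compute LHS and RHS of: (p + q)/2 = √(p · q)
LHS = (2 + 2)/2 = 2
RHS = √(2 · 2) = 2

LHS = RHS: the two sides agree.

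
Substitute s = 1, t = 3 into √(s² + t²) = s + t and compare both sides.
LHS = √(1² + 3²) = √(10) ≈ 3.162
RHS = 1 + 3 = 4

LHS ≠ RHS (they differ by about 0.8377), so the equation does not hold here.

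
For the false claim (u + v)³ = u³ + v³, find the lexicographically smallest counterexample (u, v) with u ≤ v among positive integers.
(u, v) = (1, 1)

Substituting (1, 1) into the claim:
LHS = (1 + 1)³ = 8
RHS = 1³ + 1³ = 2

Since LHS ≠ RHS, this pair disproves the claim, and no lexicographically smaller pair (u ≤ v, positive integers) does.

For instance (3, 5) is also a counterexample (LHS = 512, RHS = 152), but it's lexicographically larger.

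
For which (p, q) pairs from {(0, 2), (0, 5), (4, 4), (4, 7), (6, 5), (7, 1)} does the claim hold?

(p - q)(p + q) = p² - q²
Testing each pair:
(0, 2): LHS = -4, RHS = -4 → holds
(0, 5): LHS = -25, RHS = -25 → holds
(4, 4): LHS = 0, RHS = 0 → holds
(4, 7): LHS = -33, RHS = -33 → holds
(6, 5): LHS = 11, RHS = 11 → holds
(7, 1): LHS = 48, RHS = 48 → holds

Every pair satisfies the claim.

Answer: All pairs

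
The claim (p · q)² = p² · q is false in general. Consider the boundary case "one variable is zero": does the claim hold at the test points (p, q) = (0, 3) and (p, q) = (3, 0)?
Yes, holds at both test points

At (0, 3): LHS = 0, RHS = 0 → equal
At (3, 0): LHS = 0, RHS = 0 → equal

So the claim does hold at both of these boundary points, even though it is not an identity.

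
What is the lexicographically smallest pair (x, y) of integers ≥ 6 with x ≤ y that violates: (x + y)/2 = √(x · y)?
(x, y) = (6, 7)

At (6, 6): both sides equal 6, so it holds there.

Substituting (6, 7) into the claim:
LHS = (6 + 7)/2 = 13/2
RHS = √(6 · 7) = √(42) ≈ 6.481

Since LHS ≠ RHS, this pair disproves the claim, and no lexicographically smaller pair (x ≤ y, integers ≥ 6) does.

For instance (12, 13) is also a counterexample (LHS = 25/2, RHS = 2·√(39) ≈ 12.49), but it's lexicographically larger.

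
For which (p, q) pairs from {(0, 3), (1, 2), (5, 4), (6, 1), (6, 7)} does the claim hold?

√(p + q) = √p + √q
(0, 3)

Testing each pair:
(0, 3): LHS = √(3) ≈ 1.732, RHS = √(3) ≈ 1.732 → holds
(1, 2): LHS = √(3) ≈ 1.732, RHS = 1 + √(2) ≈ 2.414 → fails
(5, 4): LHS = 3, RHS = 2 + √(5) ≈ 4.236 → fails
(6, 1): LHS = √(7) ≈ 2.646, RHS = 1 + √(6) ≈ 3.449 → fails
(6, 7): LHS = √(13) ≈ 3.606, RHS = √(6) + √(7) ≈ 5.095 → fails

1 of 5 pairs satisfies the claim.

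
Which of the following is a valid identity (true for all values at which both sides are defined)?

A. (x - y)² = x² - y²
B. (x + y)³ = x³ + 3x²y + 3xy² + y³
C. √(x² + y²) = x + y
A: fails at (4, 5) — LHS = 1, RHS = -9.
B: holds — e.g. at (2, 3), both sides equal 125.
C: fails at (5, 8) — LHS = √(89) ≈ 9.434, RHS = 13.

Answer: B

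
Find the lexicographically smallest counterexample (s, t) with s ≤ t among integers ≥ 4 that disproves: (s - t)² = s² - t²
Substituting (4, 5) into the claim:
LHS = (4 - 5)² = 1
RHS = 4² - 5² = -9

Since LHS ≠ RHS, this pair disproves the claim, and no lexicographically smaller pair (s ≤ t, integers ≥ 4) does.

For instance (4, 7) is also a counterexample (LHS = 9, RHS = -33), but it's lexicographically larger.

Answer: (s, t) = (4, 5)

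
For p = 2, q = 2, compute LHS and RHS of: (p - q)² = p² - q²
LHS = (2 - 2)² = 0
RHS = 2² - 2² = 0

LHS = RHS: the two sides agree.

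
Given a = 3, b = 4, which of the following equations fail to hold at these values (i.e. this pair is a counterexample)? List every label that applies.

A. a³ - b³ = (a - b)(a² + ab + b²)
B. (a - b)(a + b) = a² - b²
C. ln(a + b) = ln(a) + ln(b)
Evaluating each claim at the given values:
A. LHS = -37, RHS = -37 → holds here (LHS = RHS)
B. LHS = -7, RHS = -7 → holds here (LHS = RHS)
C. LHS = ln(7) ≈ 1.946, RHS = ln(3) + ln(4) ≈ 2.485 → fails here (LHS ≠ RHS)

Answer: C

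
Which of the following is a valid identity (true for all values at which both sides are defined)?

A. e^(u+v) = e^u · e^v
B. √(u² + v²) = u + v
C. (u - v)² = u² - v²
A

A: holds — e.g. at (2, 3), both sides equal e^5 ≈ 148.4.
B: fails at (3, 7) — LHS = √(58) ≈ 7.616, RHS = 10.
C: fails at (4, 6) — LHS = 4, RHS = -20.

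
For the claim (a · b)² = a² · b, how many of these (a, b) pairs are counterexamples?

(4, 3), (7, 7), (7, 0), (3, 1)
Testing each pair:
(4, 3): LHS = 144, RHS = 48 → counterexample
(7, 7): LHS = 2401, RHS = 343 → counterexample
(7, 0): LHS = 0, RHS = 0 → satisfies claim
(3, 1): LHS = 9, RHS = 9 → satisfies claim

That makes 2 counterexamples.

Answer: 2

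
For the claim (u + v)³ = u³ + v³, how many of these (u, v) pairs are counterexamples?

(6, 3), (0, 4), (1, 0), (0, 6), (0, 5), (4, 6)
Testing each pair:
(6, 3): LHS = 729, RHS = 243 → counterexample
(0, 4): LHS = 64, RHS = 64 → satisfies claim
(1, 0): LHS = 1, RHS = 1 → satisfies claim
(0, 6): LHS = 216, RHS = 216 → satisfies claim
(0, 5): LHS = 125, RHS = 125 → satisfies claim
(4, 6): LHS = 1000, RHS = 280 → counterexample

That makes 2 counterexamples.

Answer: 2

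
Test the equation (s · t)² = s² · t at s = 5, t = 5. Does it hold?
Fails

Substituting s = 5, t = 5:

LHS = (5 · 5)² = 625
RHS = 5² · 5 = 125

LHS ≠ RHS, so the equation does not hold at this point.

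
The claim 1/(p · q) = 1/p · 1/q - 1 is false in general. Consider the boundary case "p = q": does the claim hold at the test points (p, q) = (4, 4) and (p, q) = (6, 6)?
At (4, 4): LHS = 1/16 ≠ RHS = -15/16
At (6, 6): LHS = 1/36 ≠ RHS = -35/36

Answer: No, fails at both test points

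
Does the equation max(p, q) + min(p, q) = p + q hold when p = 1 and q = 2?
Holds

Substituting p = 1, q = 2:

LHS = max(1, 2) + min(1, 2) = 3
RHS = 1 + 2 = 3

LHS = RHS, so the equation holds at this point.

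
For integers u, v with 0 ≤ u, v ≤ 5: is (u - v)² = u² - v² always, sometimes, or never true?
Sometimes true

It holds at (u, v) = (4, 0) (both sides equal 16), but fails at (u, v) = (4, 5) (LHS = 1, RHS = -9).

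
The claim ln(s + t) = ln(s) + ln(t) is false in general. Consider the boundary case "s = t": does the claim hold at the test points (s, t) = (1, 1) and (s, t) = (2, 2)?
At (1, 1): LHS = ln(2) ≈ 0.6931 ≠ RHS = 0
At (2, 2): LHS = ln(4) ≈ 1.386, RHS = 2·ln(2) ≈ 1.386 → equal

Answer: Only at (2, 2)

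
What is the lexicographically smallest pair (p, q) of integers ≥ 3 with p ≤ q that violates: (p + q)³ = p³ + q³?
(p, q) = (3, 3)

Substituting (3, 3) into the claim:
LHS = (3 + 3)³ = 216
RHS = 3³ + 3³ = 54

Since LHS ≠ RHS, this pair disproves the claim, and no lexicographically smaller pair (p ≤ q, integers ≥ 3) does.

For instance (8, 9) is also a counterexample (LHS = 4913, RHS = 1241), but it's lexicographically larger.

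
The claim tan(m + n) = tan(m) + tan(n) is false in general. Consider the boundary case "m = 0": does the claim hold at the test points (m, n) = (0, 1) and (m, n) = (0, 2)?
Yes, holds at both test points

At (0, 1): LHS = tan(1) ≈ 1.557, RHS = tan(1) ≈ 1.557 → equal
At (0, 2): LHS = tan(2) ≈ -2.185, RHS = tan(2) ≈ -2.185 → equal

So the claim does hold at both of these boundary points, even though it is not an identity.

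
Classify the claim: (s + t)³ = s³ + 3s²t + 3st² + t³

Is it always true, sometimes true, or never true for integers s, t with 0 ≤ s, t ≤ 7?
Always true

The identity holds for every pair in the range. For instance at (s, t) = (7, 0): both sides equal 343.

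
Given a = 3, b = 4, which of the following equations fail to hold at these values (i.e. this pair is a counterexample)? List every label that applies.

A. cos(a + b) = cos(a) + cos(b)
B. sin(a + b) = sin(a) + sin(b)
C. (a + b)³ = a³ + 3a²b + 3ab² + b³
A, B

Evaluating each claim at the given values:
A. LHS = cos(7) ≈ 0.7539, RHS = cos(3) + cos(4) ≈ -1.644 → fails here (LHS ≠ RHS)
B. LHS = sin(7) ≈ 0.657, RHS = sin(4) + sin(3) ≈ -0.6157 → fails here (LHS ≠ RHS)
C. LHS = 343, RHS = 343 → holds here (LHS = RHS)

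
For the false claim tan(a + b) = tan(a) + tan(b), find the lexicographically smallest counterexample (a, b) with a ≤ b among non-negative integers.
(a, b) = (1, 1)

At (0, 3): both sides equal tan(3) ≈ -0.1425, so it holds there.

Substituting (1, 1) into the claim:
LHS = tan(1 + 1) = tan(2) ≈ -2.185
RHS = tan(1) + tan(1) = 2·tan(1) ≈ 3.115

Since LHS ≠ RHS, this pair disproves the claim, and no lexicographically smaller pair (a ≤ b, non-negative integers) does.

For instance (4, 6) is also a counterexample (LHS = tan(10) ≈ 0.6484, RHS = tan(6) + tan(4) ≈ 0.8668), but it's lexicographically larger.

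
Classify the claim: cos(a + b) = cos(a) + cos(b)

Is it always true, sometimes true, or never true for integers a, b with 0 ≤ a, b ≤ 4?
The claim fails for every pair in the range. For instance at (a, b) = (0, 0): LHS = 1, RHS = 2.

Answer: Never true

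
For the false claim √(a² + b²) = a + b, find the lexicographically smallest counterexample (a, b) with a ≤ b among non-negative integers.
At (0, 2): both sides equal 2, so it holds there.

Substituting (1, 1) into the claim:
LHS = √(1² + 1²) = √(2) ≈ 1.414
RHS = 1 + 1 = 2

Since LHS ≠ RHS, this pair disproves the claim, and no lexicographically smaller pair (a ≤ b, non-negative integers) does.

For instance (4, 7) is also a counterexample (LHS = √(65) ≈ 8.062, RHS = 11), but it's lexicographically larger.

Answer: (a, b) = (1, 1)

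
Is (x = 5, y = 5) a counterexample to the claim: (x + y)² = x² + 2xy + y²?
No

Substituting x = 5, y = 5:
LHS = (5 + 5)² = 100
RHS = 5² + 2·5·5 + 5² = 100

The sides agree, so this pair does not disprove the claim.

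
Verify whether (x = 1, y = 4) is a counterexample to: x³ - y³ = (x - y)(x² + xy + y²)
No

Substituting x = 1, y = 4:
LHS = 1³ - 4³ = -63
RHS = (1 - 4)(1² + 1·4 + 4²) = -63

The sides agree, so this pair does not disprove the claim.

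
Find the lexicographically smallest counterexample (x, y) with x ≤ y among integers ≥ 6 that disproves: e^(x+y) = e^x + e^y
(x, y) = (6, 6)

Substituting (6, 6) into the claim:
LHS = e^(6+6) = e^12 ≈ 162754.8
RHS = e^6 + e^6 = 2·e^6 ≈ 806.9

Since LHS ≠ RHS, this pair disproves the claim, and no lexicographically smaller pair (x ≤ y, integers ≥ 6) does.

For instance (6, 13) is also a counterexample (LHS = e^19 ≈ 178482301.0, RHS = e^6 + e^13 ≈ 442816.8), but it's lexicographically larger.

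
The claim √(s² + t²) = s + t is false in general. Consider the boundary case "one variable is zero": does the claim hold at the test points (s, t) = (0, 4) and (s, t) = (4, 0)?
Yes, holds at both test points

At (0, 4): LHS = 4, RHS = 4 → equal
At (4, 0): LHS = 4, RHS = 4 → equal

So the claim does hold at both of these boundary points, even though it is not an identity.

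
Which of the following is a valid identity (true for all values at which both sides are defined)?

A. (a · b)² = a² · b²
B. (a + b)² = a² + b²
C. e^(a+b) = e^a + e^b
A

A: holds — e.g. at (3, 4), both sides equal 144.
B: fails at (2, 5) — LHS = 49, RHS = 29.
C: fails at (3, 7) — LHS = e^10 ≈ 22026.5, RHS = e^3 + e^7 ≈ 1117.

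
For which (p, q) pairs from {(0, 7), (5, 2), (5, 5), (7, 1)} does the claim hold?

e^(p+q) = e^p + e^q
Testing each pair:
(0, 7): LHS = e^7 ≈ 1097, RHS = 1 + e^7 ≈ 1098 → fails
(5, 2): LHS = e^7 ≈ 1097, RHS = e^2 + e^5 ≈ 155.8 → fails
(5, 5): LHS = e^10 ≈ 22026.5, RHS = 2·e^5 ≈ 296.8 → fails
(7, 1): LHS = e^8 ≈ 2981, RHS = e + e^7 ≈ 1099 → fails

No pair satisfies the claim.

Answer: None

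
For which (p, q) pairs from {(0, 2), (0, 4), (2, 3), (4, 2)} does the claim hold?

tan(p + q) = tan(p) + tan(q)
Testing each pair:
(0, 2): LHS = tan(2) ≈ -2.185, RHS = tan(2) ≈ -2.185 → holds
(0, 4): LHS = tan(4) ≈ 1.158, RHS = tan(4) ≈ 1.158 → holds
(2, 3): LHS = tan(5) ≈ -3.381, RHS = tan(2) + tan(3) ≈ -2.328 → fails
(4, 2): LHS = tan(6) ≈ -0.291, RHS = tan(2) + tan(4) ≈ -1.027 → fails

2 of 4 pairs satisfy the claim.

Answer: (0, 2), (0, 4)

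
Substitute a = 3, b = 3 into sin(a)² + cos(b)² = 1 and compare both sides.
LHS = sin(3)² + cos(3)² = 1
RHS = 1

LHS = RHS: the two sides agree.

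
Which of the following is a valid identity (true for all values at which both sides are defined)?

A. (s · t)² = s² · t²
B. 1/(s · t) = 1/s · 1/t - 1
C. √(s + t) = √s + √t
A: holds — e.g. at (5, 5), both sides equal 625.
B: fails at (1, 5) — LHS = 1/5, RHS = -4/5.
C: fails at (6, 7) — LHS = √(13) ≈ 3.606, RHS = √(6) + √(7) ≈ 5.095.

Answer: A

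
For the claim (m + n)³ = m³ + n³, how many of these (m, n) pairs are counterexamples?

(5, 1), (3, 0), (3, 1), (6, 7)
Testing each pair:
(5, 1): LHS = 216, RHS = 126 → counterexample
(3, 0): LHS = 27, RHS = 27 → satisfies claim
(3, 1): LHS = 64, RHS = 28 → counterexample
(6, 7): LHS = 2197, RHS = 559 → counterexample

That makes 3 counterexamples.

Answer: 3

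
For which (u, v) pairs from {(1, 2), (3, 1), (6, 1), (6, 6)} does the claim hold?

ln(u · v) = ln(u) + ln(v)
All pairs

Testing each pair:
(1, 2): LHS = ln(2) ≈ 0.6931, RHS = ln(2) ≈ 0.6931 → holds
(3, 1): LHS = ln(3) ≈ 1.099, RHS = ln(3) ≈ 1.099 → holds
(6, 1): LHS = ln(6) ≈ 1.792, RHS = ln(6) ≈ 1.792 → holds
(6, 6): LHS = ln(36) ≈ 3.584, RHS = 2·ln(6) ≈ 3.584 → holds

Every pair satisfies the claim.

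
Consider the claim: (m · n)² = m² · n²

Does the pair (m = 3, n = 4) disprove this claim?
No

Substituting m = 3, n = 4:
LHS = (3 · 4)² = 144
RHS = 3² · 4² = 144

The sides agree, so this pair does not disprove the claim.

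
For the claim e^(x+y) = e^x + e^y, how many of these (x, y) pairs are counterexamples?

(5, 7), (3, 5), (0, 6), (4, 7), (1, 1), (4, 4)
Testing each pair:
(5, 7): LHS = e^12 ≈ 162754.8, RHS = e^5 + e^7 ≈ 1245 → counterexample
(3, 5): LHS = e^8 ≈ 2981, RHS = e^3 + e^5 ≈ 168.5 → counterexample
(0, 6): LHS = e^6 ≈ 403.4, RHS = 1 + e^6 ≈ 404.4 → counterexample
(4, 7): LHS = e^11 ≈ 59874.1, RHS = e^4 + e^7 ≈ 1151 → counterexample
(1, 1): LHS = e^2 ≈ 7.389, RHS = 2·e ≈ 5.437 → counterexample
(4, 4): LHS = e^8 ≈ 2981, RHS = 2·e^4 ≈ 109.2 → counterexample

That makes 6 counterexamples.

Answer: 6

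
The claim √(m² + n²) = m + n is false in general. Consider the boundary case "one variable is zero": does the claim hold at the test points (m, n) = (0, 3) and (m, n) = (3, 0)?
At (0, 3): LHS = 3, RHS = 3 → equal
At (3, 0): LHS = 3, RHS = 3 → equal

So the claim does hold at both of these boundary points, even though it is not an identity.

Answer: Yes, holds at both test points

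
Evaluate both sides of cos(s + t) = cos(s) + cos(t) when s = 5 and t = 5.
LHS = cos(5 + 5) = cos(10) ≈ -0.8391
RHS = cos(5) + cos(5) = 2·cos(5) ≈ 0.5673

LHS ≠ RHS (they differ by about 1.406), so the equation does not hold here.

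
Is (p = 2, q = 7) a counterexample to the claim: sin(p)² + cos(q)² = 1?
Yes

Substituting p = 2, q = 7:
LHS = sin(2)² + cos(7)² ≈ 1.395
RHS = 1

Since LHS ≠ RHS, this pair disproves the claim.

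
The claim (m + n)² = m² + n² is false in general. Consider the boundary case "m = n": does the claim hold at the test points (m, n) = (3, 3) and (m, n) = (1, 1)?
At (3, 3): LHS = 36 ≠ RHS = 18
At (1, 1): LHS = 4 ≠ RHS = 2

Answer: No, fails at both test points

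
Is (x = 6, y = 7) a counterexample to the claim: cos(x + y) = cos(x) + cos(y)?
Substituting x = 6, y = 7:
LHS = cos(6 + 7) = cos(13) ≈ 0.9074
RHS = cos(6) + cos(7) ≈ 1.714

Since LHS ≠ RHS, this pair disproves the claim.

Answer: Yes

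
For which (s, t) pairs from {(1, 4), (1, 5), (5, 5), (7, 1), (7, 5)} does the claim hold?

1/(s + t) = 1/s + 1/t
Testing each pair:
(1, 4): LHS = 1/5, RHS = 5/4 → fails
(1, 5): LHS = 1/6, RHS = 6/5 → fails
(5, 5): LHS = 1/10, RHS = 2/5 → fails
(7, 1): LHS = 1/8, RHS = 8/7 → fails
(7, 5): LHS = 1/12, RHS = 12/35 → fails

No pair satisfies the claim.

Answer: None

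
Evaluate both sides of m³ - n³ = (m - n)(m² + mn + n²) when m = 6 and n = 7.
LHS = 6³ - 7³ = -127
RHS = (6 - 7)(6² + 6·7 + 7²) = -127

LHS = RHS: the two sides agree.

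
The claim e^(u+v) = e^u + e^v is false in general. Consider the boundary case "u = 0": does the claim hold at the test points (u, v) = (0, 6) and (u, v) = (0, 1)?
At (0, 6): LHS = e^6 ≈ 403.4 ≠ RHS = 1 + e^6 ≈ 404.4
At (0, 1): LHS = e ≈ 2.718 ≠ RHS = 1 + e ≈ 3.718

Answer: No, fails at both test points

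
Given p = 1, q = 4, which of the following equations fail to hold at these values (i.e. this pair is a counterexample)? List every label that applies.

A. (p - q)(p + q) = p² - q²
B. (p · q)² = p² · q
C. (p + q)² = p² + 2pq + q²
B

Evaluating each claim at the given values:
A. LHS = -15, RHS = -15 → holds here (LHS = RHS)
B. LHS = 16, RHS = 4 → fails here (LHS ≠ RHS)
C. LHS = 25, RHS = 25 → holds here (LHS = RHS)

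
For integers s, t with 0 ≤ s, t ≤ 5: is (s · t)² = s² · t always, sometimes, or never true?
Sometimes true

It holds at (s, t) = (0, 2) (both sides equal 0), but fails at (s, t) = (2, 4) (LHS = 64, RHS = 16).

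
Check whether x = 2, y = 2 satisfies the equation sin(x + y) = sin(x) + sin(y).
Substituting x = 2, y = 2:

LHS = sin(2 + 2) = sin(4) ≈ -0.7568
RHS = sin(2) + sin(2) = 2·sin(2) ≈ 1.819

LHS ≠ RHS, so the equation does not hold at this point.

Answer: Fails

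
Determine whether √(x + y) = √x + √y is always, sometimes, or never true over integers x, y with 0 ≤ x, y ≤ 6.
Sometimes true

It holds at (x, y) = (5, 0) (both sides equal √(5) ≈ 2.236), but fails at (x, y) = (3, 6) (LHS = 3, RHS = √(3) + √(6) ≈ 4.182).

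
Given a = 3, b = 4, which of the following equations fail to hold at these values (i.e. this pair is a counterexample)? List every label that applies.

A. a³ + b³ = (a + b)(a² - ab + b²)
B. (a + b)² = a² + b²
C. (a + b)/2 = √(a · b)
B, C

Evaluating each claim at the given values:
A. LHS = 91, RHS = 91 → holds here (LHS = RHS)
B. LHS = 49, RHS = 25 → fails here (LHS ≠ RHS)
C. LHS = 7/2, RHS = 2·√(3) ≈ 3.464 → fails here (LHS ≠ RHS)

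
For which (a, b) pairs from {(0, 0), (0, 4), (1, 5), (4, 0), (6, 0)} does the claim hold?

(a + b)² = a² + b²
(0, 0), (0, 4), (4, 0), (6, 0)

Testing each pair:
(0, 0): LHS = 0, RHS = 0 → holds
(0, 4): LHS = 16, RHS = 16 → holds
(1, 5): LHS = 36, RHS = 26 → fails
(4, 0): LHS = 16, RHS = 16 → holds
(6, 0): LHS = 36, RHS = 36 → holds

4 of 5 pairs satisfy the claim.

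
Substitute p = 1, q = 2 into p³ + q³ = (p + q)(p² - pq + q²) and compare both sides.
LHS = 1³ + 2³ = 9
RHS = (1 + 2)(1² - 1·2 + 2²) = 9

LHS = RHS: the two sides agree.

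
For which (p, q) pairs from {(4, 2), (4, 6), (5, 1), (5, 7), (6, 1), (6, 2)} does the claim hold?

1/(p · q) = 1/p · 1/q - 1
None

Testing each pair:
(4, 2): LHS = 1/8, RHS = -7/8 → fails
(4, 6): LHS = 1/24, RHS = -23/24 → fails
(5, 1): LHS = 1/5, RHS = -4/5 → fails
(5, 7): LHS = 1/35, RHS = -34/35 → fails
(6, 1): LHS = 1/6, RHS = -5/6 → fails
(6, 2): LHS = 1/12, RHS = -11/12 → fails

No pair satisfies the claim.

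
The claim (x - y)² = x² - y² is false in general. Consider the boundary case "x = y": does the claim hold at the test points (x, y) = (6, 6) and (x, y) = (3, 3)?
At (6, 6): LHS = 0, RHS = 0 → equal
At (3, 3): LHS = 0, RHS = 0 → equal

So the claim does hold at both of these boundary points, even though it is not an identity.

Answer: Yes, holds at both test points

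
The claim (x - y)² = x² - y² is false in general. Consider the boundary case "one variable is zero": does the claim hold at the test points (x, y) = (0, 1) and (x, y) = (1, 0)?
At (0, 1): LHS = 1 ≠ RHS = -1
At (1, 0): LHS = 1, RHS = 1 → equal

Answer: Only at (1, 0)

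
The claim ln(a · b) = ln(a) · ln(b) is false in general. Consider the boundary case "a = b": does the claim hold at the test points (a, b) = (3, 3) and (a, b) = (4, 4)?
No, fails at both test points

At (3, 3): LHS = ln(9) ≈ 2.197 ≠ RHS = ln(3)² ≈ 1.207
At (4, 4): LHS = ln(16) ≈ 2.773 ≠ RHS = ln(4)² ≈ 1.922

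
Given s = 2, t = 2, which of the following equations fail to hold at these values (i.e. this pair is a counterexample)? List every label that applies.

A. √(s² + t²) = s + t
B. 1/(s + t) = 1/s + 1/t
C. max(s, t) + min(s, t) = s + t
A, B

Evaluating each claim at the given values:
A. LHS = 2·√(2) ≈ 2.828, RHS = 4 → fails here (LHS ≠ RHS)
B. LHS = 1/4, RHS = 1 → fails here (LHS ≠ RHS)
C. LHS = 4, RHS = 4 → holds here (LHS = RHS)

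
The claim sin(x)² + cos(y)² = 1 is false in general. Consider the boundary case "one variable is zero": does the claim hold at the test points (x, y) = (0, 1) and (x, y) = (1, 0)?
No, fails at both test points

At (0, 1): LHS = cos(1)² ≈ 0.2919 ≠ RHS = 1
At (1, 0): LHS = sin(1)² + 1 ≈ 1.708 ≠ RHS = 1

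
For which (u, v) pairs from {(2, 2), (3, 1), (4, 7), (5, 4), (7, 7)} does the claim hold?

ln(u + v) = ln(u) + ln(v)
(2, 2)

Testing each pair:
(2, 2): LHS = ln(4) ≈ 1.386, RHS = 2·ln(2) ≈ 1.386 → holds
(3, 1): LHS = ln(4) ≈ 1.386, RHS = ln(3) ≈ 1.099 → fails
(4, 7): LHS = ln(11) ≈ 2.398, RHS = ln(4) + ln(7) ≈ 3.332 → fails
(5, 4): LHS = ln(9) ≈ 2.197, RHS = ln(4) + ln(5) ≈ 2.996 → fails
(7, 7): LHS = ln(14) ≈ 2.639, RHS = 2·ln(7) ≈ 3.892 → fails

1 of 5 pairs satisfies the claim.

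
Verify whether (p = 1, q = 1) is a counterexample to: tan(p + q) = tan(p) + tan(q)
Yes

Substituting p = 1, q = 1:
LHS = tan(1 + 1) = tan(2) ≈ -2.185
RHS = tan(1) + tan(1) = 2·tan(1) ≈ 3.115

Since LHS ≠ RHS, this pair disproves the claim.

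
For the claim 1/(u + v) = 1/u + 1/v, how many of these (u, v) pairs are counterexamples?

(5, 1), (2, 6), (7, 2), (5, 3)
4

Testing each pair:
(5, 1): LHS = 1/6, RHS = 6/5 → counterexample
(2, 6): LHS = 1/8, RHS = 2/3 → counterexample
(7, 2): LHS = 1/9, RHS = 9/14 → counterexample
(5, 3): LHS = 1/8, RHS = 8/15 → counterexample

That makes 4 counterexamples.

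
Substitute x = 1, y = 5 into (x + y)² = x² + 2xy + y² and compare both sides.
LHS = (1 + 5)² = 36
RHS = 1² + 2·1·5 + 5² = 36

LHS = RHS: the two sides agree.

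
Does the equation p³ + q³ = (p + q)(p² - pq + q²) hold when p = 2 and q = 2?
Holds

Substituting p = 2, q = 2:

LHS = 2³ + 2³ = 16
RHS = (2 + 2)(2² - 2·2 + 2²) = 16

LHS = RHS, so the equation holds at this point.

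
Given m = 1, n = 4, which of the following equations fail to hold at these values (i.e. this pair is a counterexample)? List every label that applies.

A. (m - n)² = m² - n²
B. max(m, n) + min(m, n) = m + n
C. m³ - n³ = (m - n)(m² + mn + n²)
A

Evaluating each claim at the given values:
A. LHS = 9, RHS = -15 → fails here (LHS ≠ RHS)
B. LHS = 5, RHS = 5 → holds here (LHS = RHS)
C. LHS = -63, RHS = -63 → holds here (LHS = RHS)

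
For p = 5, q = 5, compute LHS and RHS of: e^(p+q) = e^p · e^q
LHS = e^(5+5) = e^10 ≈ 22026.5
RHS = e^5 · e^5 = e^10 ≈ 22026.5

LHS = RHS: the two sides agree.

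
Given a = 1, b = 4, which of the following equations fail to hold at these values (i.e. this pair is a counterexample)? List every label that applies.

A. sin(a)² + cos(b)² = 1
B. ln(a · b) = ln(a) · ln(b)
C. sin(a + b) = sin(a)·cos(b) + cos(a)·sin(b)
Evaluating each claim at the given values:
A. LHS = cos(4)² + sin(1)² ≈ 1.135, RHS = 1 → fails here (LHS ≠ RHS)
B. LHS = ln(4) ≈ 1.386, RHS = 0 → fails here (LHS ≠ RHS)
C. LHS = sin(5) ≈ -0.9589, RHS = sin(1)·cos(4) + sin(4)·cos(1) ≈ -0.9589 → holds here (LHS = RHS)

Answer: A, B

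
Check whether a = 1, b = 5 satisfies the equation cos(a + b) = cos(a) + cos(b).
Substituting a = 1, b = 5:

LHS = cos(1 + 5) = cos(6) ≈ 0.9602
RHS = cos(1) + cos(5) ≈ 0.824

LHS ≠ RHS, so the equation does not hold at this point.

Answer: Fails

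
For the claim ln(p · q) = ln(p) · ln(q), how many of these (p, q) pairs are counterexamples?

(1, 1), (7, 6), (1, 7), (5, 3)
Testing each pair:
(1, 1): LHS = 0, RHS = 0 → satisfies claim
(7, 6): LHS = ln(42) ≈ 3.738, RHS = ln(6)·ln(7) ≈ 3.487 → counterexample
(1, 7): LHS = ln(7) ≈ 1.946, RHS = 0 → counterexample
(5, 3): LHS = ln(15) ≈ 2.708, RHS = ln(3)·ln(5) ≈ 1.768 → counterexample

That makes 3 counterexamples.

Answer: 3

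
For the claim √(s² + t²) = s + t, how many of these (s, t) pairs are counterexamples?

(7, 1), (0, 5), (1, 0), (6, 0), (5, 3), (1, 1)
3

Testing each pair:
(7, 1): LHS = 5·√(2) ≈ 7.071, RHS = 8 → counterexample
(0, 5): LHS = 5, RHS = 5 → satisfies claim
(1, 0): LHS = 1, RHS = 1 → satisfies claim
(6, 0): LHS = 6, RHS = 6 → satisfies claim
(5, 3): LHS = √(34) ≈ 5.831, RHS = 8 → counterexample
(1, 1): LHS = √(2) ≈ 1.414, RHS = 2 → counterexample

That makes 3 counterexamples.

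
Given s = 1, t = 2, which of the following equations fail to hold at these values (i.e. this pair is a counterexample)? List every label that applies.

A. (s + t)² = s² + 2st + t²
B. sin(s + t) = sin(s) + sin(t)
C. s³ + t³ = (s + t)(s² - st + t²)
Evaluating each claim at the given values:
A. LHS = 9, RHS = 9 → holds here (LHS = RHS)
B. LHS = sin(3) ≈ 0.1411, RHS = sin(1) + sin(2) ≈ 1.751 → fails here (LHS ≠ RHS)
C. LHS = 9, RHS = 9 → holds here (LHS = RHS)

Answer: B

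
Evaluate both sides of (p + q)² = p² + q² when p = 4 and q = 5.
LHS = (4 + 5)² = 81
RHS = 4² + 5² = 41

LHS ≠ RHS, so the equation does not hold here.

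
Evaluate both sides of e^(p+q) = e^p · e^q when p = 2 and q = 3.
LHS = e^(2+3) = e^5 ≈ 148.4
RHS = e^2 · e^3 = e^5 ≈ 148.4

LHS = RHS: the two sides agree.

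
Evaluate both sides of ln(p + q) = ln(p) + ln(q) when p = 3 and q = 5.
LHS = ln(3 + 5) = ln(8) ≈ 2.079
RHS = ln(3) + ln(5) ≈ 2.708

LHS ≠ RHS (they differ by about 0.6286), so the equation does not hold here.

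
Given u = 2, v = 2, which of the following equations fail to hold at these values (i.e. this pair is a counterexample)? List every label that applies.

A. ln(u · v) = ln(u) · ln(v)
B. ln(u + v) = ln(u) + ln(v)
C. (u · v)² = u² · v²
A

Evaluating each claim at the given values:
A. LHS = ln(4) ≈ 1.386, RHS = ln(2)² ≈ 0.4805 → fails here (LHS ≠ RHS)
B. LHS = ln(4) ≈ 1.386, RHS = 2·ln(2) ≈ 1.386 → holds here (LHS = RHS)
C. LHS = 16, RHS = 16 → holds here (LHS = RHS)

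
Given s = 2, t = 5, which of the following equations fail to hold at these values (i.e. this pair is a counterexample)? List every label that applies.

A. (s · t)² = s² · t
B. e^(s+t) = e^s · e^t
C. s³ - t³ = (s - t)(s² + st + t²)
Evaluating each claim at the given values:
A. LHS = 100, RHS = 20 → fails here (LHS ≠ RHS)
B. LHS = e^7 ≈ 1097, RHS = e^7 ≈ 1097 → holds here (LHS = RHS)
C. LHS = -117, RHS = -117 → holds here (LHS = RHS)

Answer: A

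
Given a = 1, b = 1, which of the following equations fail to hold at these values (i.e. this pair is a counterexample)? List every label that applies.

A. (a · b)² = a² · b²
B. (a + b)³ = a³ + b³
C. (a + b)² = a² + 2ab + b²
B

Evaluating each claim at the given values:
A. LHS = 1, RHS = 1 → holds here (LHS = RHS)
B. LHS = 8, RHS = 2 → fails here (LHS ≠ RHS)
C. LHS = 4, RHS = 4 → holds here (LHS = RHS)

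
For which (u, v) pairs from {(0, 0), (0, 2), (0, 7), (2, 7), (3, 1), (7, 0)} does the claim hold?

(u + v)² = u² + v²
Testing each pair:
(0, 0): LHS = 0, RHS = 0 → holds
(0, 2): LHS = 4, RHS = 4 → holds
(0, 7): LHS = 49, RHS = 49 → holds
(2, 7): LHS = 81, RHS = 53 → fails
(3, 1): LHS = 16, RHS = 10 → fails
(7, 0): LHS = 49, RHS = 49 → holds

4 of 6 pairs satisfy the claim.

Answer: (0, 0), (0, 2), (0, 7), (7, 0)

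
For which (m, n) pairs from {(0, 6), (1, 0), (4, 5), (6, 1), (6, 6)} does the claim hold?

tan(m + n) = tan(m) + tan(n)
(0, 6), (1, 0)

Testing each pair:
(0, 6): LHS = tan(6) ≈ -0.291, RHS = tan(6) ≈ -0.291 → holds
(1, 0): LHS = tan(1) ≈ 1.557, RHS = tan(1) ≈ 1.557 → holds
(4, 5): LHS = tan(9) ≈ -0.4523, RHS = tan(5) + tan(4) ≈ -2.223 → fails
(6, 1): LHS = tan(7) ≈ 0.8714, RHS = tan(6) + tan(1) ≈ 1.266 → fails
(6, 6): LHS = tan(12) ≈ -0.6359, RHS = 2·tan(6) ≈ -0.582 → fails

2 of 5 pairs satisfy the claim.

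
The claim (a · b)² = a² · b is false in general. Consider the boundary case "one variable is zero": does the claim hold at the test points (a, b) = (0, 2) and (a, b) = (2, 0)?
At (0, 2): LHS = 0, RHS = 0 → equal
At (2, 0): LHS = 0, RHS = 0 → equal

So the claim does hold at both of these boundary points, even though it is not an identity.

Answer: Yes, holds at both test points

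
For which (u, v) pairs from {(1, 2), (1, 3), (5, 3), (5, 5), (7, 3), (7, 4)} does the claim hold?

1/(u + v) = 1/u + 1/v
Testing each pair:
(1, 2): LHS = 1/3, RHS = 3/2 → fails
(1, 3): LHS = 1/4, RHS = 4/3 → fails
(5, 3): LHS = 1/8, RHS = 8/15 → fails
(5, 5): LHS = 1/10, RHS = 2/5 → fails
(7, 3): LHS = 1/10, RHS = 10/21 → fails
(7, 4): LHS = 1/11, RHS = 11/28 → fails

No pair satisfies the claim.

Answer: None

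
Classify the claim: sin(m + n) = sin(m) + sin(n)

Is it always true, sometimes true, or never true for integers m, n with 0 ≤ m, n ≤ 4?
It holds at (m, n) = (0, 3) (both sides equal sin(3) ≈ 0.1411), but fails at (m, n) = (3, 2) (LHS = sin(5) ≈ -0.9589, RHS = sin(3) + sin(2) ≈ 1.05).

Answer: Sometimes true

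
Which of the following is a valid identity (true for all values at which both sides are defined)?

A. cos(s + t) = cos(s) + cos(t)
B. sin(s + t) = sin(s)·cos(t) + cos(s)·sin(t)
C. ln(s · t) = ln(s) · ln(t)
A: fails at (3, 5) — LHS = cos(8) ≈ -0.1455, RHS = cos(3) + cos(5) ≈ -0.7063.
B: holds — e.g. at (5, 5), both sides equal sin(10) ≈ -0.544.
C: fails at (4, 4) — LHS = ln(16) ≈ 2.773, RHS = ln(4)² ≈ 1.922.

Answer: B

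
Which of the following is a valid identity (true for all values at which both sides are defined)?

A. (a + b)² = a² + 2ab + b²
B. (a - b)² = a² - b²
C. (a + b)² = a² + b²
A

A: holds — e.g. at (3, 5), both sides equal 64.
B: fails at (2, 4) — LHS = 4, RHS = -12.
C: fails at (2, 2) — LHS = 16, RHS = 8.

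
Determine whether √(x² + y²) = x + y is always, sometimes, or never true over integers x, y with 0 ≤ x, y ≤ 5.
It holds at (x, y) = (2, 0) (both sides equal 2), but fails at (x, y) = (1, 3) (LHS = √(10) ≈ 3.162, RHS = 4).

Answer: Sometimes true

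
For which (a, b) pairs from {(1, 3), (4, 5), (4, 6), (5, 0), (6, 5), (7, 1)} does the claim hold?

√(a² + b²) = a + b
(5, 0)

Testing each pair:
(1, 3): LHS = √(10) ≈ 3.162, RHS = 4 → fails
(4, 5): LHS = √(41) ≈ 6.403, RHS = 9 → fails
(4, 6): LHS = 2·√(13) ≈ 7.211, RHS = 10 → fails
(5, 0): LHS = 5, RHS = 5 → holds
(6, 5): LHS = √(61) ≈ 7.81, RHS = 11 → fails
(7, 1): LHS = 5·√(2) ≈ 7.071, RHS = 8 → fails

1 of 6 pairs satisfies the claim.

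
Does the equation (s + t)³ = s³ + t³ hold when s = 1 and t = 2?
Substituting s = 1, t = 2:

LHS = (1 + 2)³ = 27
RHS = 1³ + 2³ = 9

LHS ≠ RHS, so the equation does not hold at this point.

Answer: Fails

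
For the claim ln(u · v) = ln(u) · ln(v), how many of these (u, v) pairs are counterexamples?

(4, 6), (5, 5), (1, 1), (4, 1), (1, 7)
Testing each pair:
(4, 6): LHS = ln(24) ≈ 3.178, RHS = ln(4)·ln(6) ≈ 2.484 → counterexample
(5, 5): LHS = ln(25) ≈ 3.219, RHS = ln(5)² ≈ 2.59 → counterexample
(1, 1): LHS = 0, RHS = 0 → satisfies claim
(4, 1): LHS = ln(4) ≈ 1.386, RHS = 0 → counterexample
(1, 7): LHS = ln(7) ≈ 1.946, RHS = 0 → counterexample

That makes 4 counterexamples.

Answer: 4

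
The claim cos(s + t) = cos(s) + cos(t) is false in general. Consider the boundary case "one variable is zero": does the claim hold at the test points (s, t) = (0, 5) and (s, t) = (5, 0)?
No, fails at both test points

At (0, 5): LHS = cos(5) ≈ 0.2837 ≠ RHS = cos(5) + 1 ≈ 1.284
At (5, 0): LHS = cos(5) ≈ 0.2837 ≠ RHS = cos(5) + 1 ≈ 1.284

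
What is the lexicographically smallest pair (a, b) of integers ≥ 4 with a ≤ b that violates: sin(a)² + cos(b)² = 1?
At (4, 4): both sides equal 1, so it holds there.

Substituting (4, 5) into the claim:
LHS = sin(4)² + cos(5)² ≈ 0.6532
RHS = 1

Since LHS ≠ RHS, this pair disproves the claim, and no lexicographically smaller pair (a ≤ b, integers ≥ 4) does.

For instance (4, 9) is also a counterexample (LHS = sin(4)² + cos(9)² ≈ 1.403, RHS = 1), but it's lexicographically larger.

Answer: (a, b) = (4, 5)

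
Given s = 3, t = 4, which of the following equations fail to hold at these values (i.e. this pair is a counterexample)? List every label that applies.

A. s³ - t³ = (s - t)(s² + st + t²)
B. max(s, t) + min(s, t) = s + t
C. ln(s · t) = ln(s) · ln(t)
Evaluating each claim at the given values:
A. LHS = -37, RHS = -37 → holds here (LHS = RHS)
B. LHS = 7, RHS = 7 → holds here (LHS = RHS)
C. LHS = ln(12) ≈ 2.485, RHS = ln(3)·ln(4) ≈ 1.523 → fails here (LHS ≠ RHS)

Answer: C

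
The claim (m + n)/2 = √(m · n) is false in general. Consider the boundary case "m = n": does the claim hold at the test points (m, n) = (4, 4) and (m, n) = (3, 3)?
At (4, 4): LHS = 4, RHS = 4 → equal
At (3, 3): LHS = 3, RHS = 3 → equal

So the claim does hold at both of these boundary points, even though it is not an identity.

Answer: Yes, holds at both test points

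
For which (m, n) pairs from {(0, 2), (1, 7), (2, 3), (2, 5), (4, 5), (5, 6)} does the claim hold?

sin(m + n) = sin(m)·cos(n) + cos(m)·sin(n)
All pairs

Testing each pair:
(0, 2): LHS = sin(2) ≈ 0.9093, RHS = sin(2) ≈ 0.9093 → holds
(1, 7): LHS = sin(8) ≈ 0.9894, RHS = sin(7)·cos(1) + sin(1)·cos(7) ≈ 0.9894 → holds
(2, 3): LHS = sin(5) ≈ -0.9589, RHS = sin(2)·cos(3) + sin(3)·cos(2) ≈ -0.9589 → holds
(2, 5): LHS = sin(7) ≈ 0.657, RHS = sin(2)·cos(5) + sin(5)·cos(2) ≈ 0.657 → holds
(4, 5): LHS = sin(9) ≈ 0.4121, RHS = sin(4)·cos(5) + sin(5)·cos(4) ≈ 0.4121 → holds
(5, 6): LHS = sin(11) ≈ -1, RHS = sin(5)·cos(6) + sin(6)·cos(5) ≈ -1 → holds

Every pair satisfies the claim.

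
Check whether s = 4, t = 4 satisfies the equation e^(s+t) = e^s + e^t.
Substituting s = 4, t = 4:

LHS = e^(4+4) = e^8 ≈ 2981
RHS = e^4 + e^4 = 2·e^4 ≈ 109.2

LHS ≠ RHS, so the equation does not hold at this point.

Answer: Fails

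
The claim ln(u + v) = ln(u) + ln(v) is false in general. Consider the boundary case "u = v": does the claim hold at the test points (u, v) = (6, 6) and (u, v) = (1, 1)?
No, fails at both test points

At (6, 6): LHS = ln(12) ≈ 2.485 ≠ RHS = 2·ln(6) ≈ 3.584
At (1, 1): LHS = ln(2) ≈ 0.6931 ≠ RHS = 0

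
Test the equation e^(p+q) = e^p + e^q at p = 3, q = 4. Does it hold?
Fails

Substituting p = 3, q = 4:

LHS = e^(3+4) = e^7 ≈ 1097
RHS = e^3 + e^4 ≈ 74.68

LHS ≠ RHS, so the equation does not hold at this point.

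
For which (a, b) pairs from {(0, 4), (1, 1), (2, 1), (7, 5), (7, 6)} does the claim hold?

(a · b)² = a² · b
(0, 4), (1, 1), (2, 1)

Testing each pair:
(0, 4): LHS = 0, RHS = 0 → holds
(1, 1): LHS = 1, RHS = 1 → holds
(2, 1): LHS = 4, RHS = 4 → holds
(7, 5): LHS = 1225, RHS = 245 → fails
(7, 6): LHS = 1764, RHS = 294 → fails

3 of 5 pairs satisfy the claim.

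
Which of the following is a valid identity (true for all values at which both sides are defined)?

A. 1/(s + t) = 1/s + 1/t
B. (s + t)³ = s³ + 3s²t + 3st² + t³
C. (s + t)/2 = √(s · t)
B

A: fails at (1, 1) — LHS = 1/2, RHS = 2.
B: holds — e.g. at (2, 3), both sides equal 125.
C: fails at (4, 5) — LHS = 9/2, RHS = 2·√(5) ≈ 4.472.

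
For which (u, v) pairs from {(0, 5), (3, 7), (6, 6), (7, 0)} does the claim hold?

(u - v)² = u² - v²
(6, 6), (7, 0)

Testing each pair:
(0, 5): LHS = 25, RHS = -25 → fails
(3, 7): LHS = 16, RHS = -40 → fails
(6, 6): LHS = 0, RHS = 0 → holds
(7, 0): LHS = 49, RHS = 49 → holds

2 of 4 pairs satisfy the claim.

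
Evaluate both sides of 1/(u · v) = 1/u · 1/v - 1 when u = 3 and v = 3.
LHS = 1/(3 · 3) = 1/9
RHS = 1/3 · 1/3 - 1 = -8/9

LHS ≠ RHS, so the equation does not hold here.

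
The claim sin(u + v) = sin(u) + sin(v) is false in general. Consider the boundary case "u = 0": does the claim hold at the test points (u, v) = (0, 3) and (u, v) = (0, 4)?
At (0, 3): LHS = sin(3) ≈ 0.1411, RHS = sin(3) ≈ 0.1411 → equal
At (0, 4): LHS = sin(4) ≈ -0.7568, RHS = sin(4) ≈ -0.7568 → equal

So the claim does hold at both of these boundary points, even though it is not an identity.

Answer: Yes, holds at both test points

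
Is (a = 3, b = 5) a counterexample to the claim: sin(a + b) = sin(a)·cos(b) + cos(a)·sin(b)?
No

Substituting a = 3, b = 5:
LHS = sin(3 + 5) = sin(8) ≈ 0.9894
RHS = sin(3)·cos(5) + cos(3)·sin(5) = sin(3)·cos(5) + sin(5)·cos(3) ≈ 0.9894

The sides agree, so this pair does not disprove the claim.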